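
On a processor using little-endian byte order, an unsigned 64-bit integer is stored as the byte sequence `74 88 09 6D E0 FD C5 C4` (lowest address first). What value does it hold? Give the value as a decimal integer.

Little-endian: lowest address holds the least-significant byte.
Reassemble most-significant byte first: C4 C5 FD E0 6D 09 88 74 → 0xC4C5FDE06D098874.
0xC4C5FDE06D098874 = 14179018142189717620.

14179018142189717620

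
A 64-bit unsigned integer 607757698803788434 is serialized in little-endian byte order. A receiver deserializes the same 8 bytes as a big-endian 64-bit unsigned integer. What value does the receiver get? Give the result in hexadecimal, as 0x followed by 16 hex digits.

607757698803788434 in 64-bit hexadecimal is 0x086F306832B56A92.
Stored little-endian, the bytes at ascending addresses are 92 6A B5 32 68 30 6F 08.
Read back as big-endian, the last byte is least significant, giving 0x926AB53268306F08.

0x926AB53268306F08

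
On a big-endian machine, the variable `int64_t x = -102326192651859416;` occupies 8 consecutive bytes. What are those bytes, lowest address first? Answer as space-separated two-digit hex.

Two's complement of -102326192651859416 in 64 bits: 102326192651859416 = 0x016B89214C3B75D8; invert → 0xFE9476DEB3C48A27; add 1 → 0xFE9476DEB3C48A28.
Split into bytes (most-significant first): FE 94 76 DE B3 C4 8A 28.
Big-endian stores the most-significant byte at the lowest address.
So the memory order matches the most-significant-first order: FE 94 76 DE B3 C4 8A 28.

FE 94 76 DE B3 C4 8A 28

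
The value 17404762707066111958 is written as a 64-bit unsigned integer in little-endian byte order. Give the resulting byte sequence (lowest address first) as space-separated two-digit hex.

17404762707066111958 in hexadecimal, padded to 64 bits, is 0xF18A2377BAA447D6.
Split into bytes (most-significant first): F1 8A 23 77 BA A4 47 D6.
Little-endian stores the least-significant byte at the lowest address.
So at ascending addresses the bytes are D6 47 A4 BA 77 23 8A F1.

D6 47 A4 BA 77 23 8A F1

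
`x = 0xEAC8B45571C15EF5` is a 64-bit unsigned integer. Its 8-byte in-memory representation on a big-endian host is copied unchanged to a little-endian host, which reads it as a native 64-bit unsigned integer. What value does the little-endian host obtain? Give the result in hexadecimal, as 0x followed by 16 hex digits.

0xF55EC17155B4C8EA

Stored big-endian, the bytes at ascending addresses are EA C8 B4 55 71 C1 5E F5.
Read back as little-endian, the first byte is least significant, giving 0xF55EC17155B4C8EA.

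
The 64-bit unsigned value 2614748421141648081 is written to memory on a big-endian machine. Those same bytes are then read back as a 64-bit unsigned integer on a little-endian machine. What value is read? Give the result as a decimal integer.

2614748421141648081 in 64-bit hexadecimal is 0x244973D5E32952D1.
Stored big-endian, the bytes at ascending addresses are 24 49 73 D5 E3 29 52 D1.
Read back as little-endian, the first byte is least significant, giving 0xD15229E3D5734924.
0xD15229E3D5734924 = 15083164160532629796.

15083164160532629796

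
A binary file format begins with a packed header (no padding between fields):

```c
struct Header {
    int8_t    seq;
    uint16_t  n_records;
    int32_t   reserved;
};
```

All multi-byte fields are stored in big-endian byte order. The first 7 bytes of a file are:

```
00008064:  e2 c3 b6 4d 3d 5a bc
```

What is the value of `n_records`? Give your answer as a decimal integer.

50102

`n_records` follows `seq` (1 byte), so it starts at byte offset 1 and occupies 2 bytes.
Bytes at offsets 1..2: C3 B6.
In big-endian order the high byte comes first in memory.
The bytes are already most-significant first: 0xC3B6.
0xC3B6 = 50102.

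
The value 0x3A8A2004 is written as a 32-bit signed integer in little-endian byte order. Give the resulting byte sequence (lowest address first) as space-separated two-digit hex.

Split into bytes (most-significant first): 3A 8A 20 04.
In little-endian order the low byte comes first in memory.
So at ascending addresses the bytes are 04 20 8A 3A.

04 20 8A 3A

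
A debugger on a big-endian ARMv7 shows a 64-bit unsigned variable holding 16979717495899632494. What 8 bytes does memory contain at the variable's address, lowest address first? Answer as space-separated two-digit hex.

EB A4 13 19 A1 95 33 6E

16979717495899632494 in hexadecimal, padded to 64 bits, is 0xEBA41319A195336E.
Split into bytes (most-significant first): EB A4 13 19 A1 95 33 6E.
Big-endian: lowest address holds the most-significant byte.
So the memory order matches the most-significant-first order: EB A4 13 19 A1 95 33 6E.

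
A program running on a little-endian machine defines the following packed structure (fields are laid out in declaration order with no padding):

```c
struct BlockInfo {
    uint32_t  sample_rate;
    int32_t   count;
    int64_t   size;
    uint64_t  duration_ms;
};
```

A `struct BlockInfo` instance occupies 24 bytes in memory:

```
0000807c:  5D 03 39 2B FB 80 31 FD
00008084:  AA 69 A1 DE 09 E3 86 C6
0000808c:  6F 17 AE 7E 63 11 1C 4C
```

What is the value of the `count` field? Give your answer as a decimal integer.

`count` follows `sample_rate` (4 bytes), so it starts at byte offset 4 and occupies 4 bytes.
Bytes at offsets 4..7: FB 80 31 FD.
In little-endian order the low byte comes first in memory.
Reassemble most-significant byte first: FD 31 80 FB → 0xFD3180FB.
Top bit is set, so as a signed 32-bit value this is 0xFD3180FB − 2^32 = -47087365.

-47087365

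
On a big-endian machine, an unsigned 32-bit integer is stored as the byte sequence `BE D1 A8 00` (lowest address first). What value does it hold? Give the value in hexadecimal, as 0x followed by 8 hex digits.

Big-endian: lowest address holds the most-significant byte.
The bytes are already most-significant first: 0xBED1A800.

0xBED1A800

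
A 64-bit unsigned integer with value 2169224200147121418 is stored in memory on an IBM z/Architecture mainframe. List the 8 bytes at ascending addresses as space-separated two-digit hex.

2169224200147121418 in hexadecimal, padded to 64 bits, is 0x1E1AA1EABFF3350A.
Split into bytes (most-significant first): 1E 1A A1 EA BF F3 35 0A.
Big-endian stores the most-significant byte at the lowest address.
So the memory order matches the most-significant-first order: 1E 1A A1 EA BF F3 35 0A.

1E 1A A1 EA BF F3 35 0A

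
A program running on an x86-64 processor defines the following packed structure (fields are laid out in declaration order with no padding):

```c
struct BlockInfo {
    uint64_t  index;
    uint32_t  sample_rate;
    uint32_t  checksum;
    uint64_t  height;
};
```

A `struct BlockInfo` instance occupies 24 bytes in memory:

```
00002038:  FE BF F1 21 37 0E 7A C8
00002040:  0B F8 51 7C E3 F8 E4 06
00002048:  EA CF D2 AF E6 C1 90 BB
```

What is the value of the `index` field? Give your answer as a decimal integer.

`index` is the first field, at byte offset 0, occupying 8 bytes.
Bytes at offsets 0..7: FE BF F1 21 37 0E 7A C8.
In little-endian order the low byte comes first in memory.
Reassemble most-significant byte first: C8 7A 0E 37 21 F1 BF FE → 0xC87A0E3721F1BFFE.
0xC87A0E3721F1BFFE = 14445874384699768830.

14445874384699768830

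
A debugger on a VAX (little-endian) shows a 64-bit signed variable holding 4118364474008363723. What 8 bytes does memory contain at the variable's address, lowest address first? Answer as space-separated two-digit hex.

4118364474008363723 in hexadecimal, padded to 64 bits, is 0x39275EAB48DB62CB.
Split into bytes (most-significant first): 39 27 5E AB 48 DB 62 CB.
In little-endian order the low byte comes first in memory.
So at ascending addresses the bytes are CB 62 DB 48 AB 5E 27 39.

CB 62 DB 48 AB 5E 27 39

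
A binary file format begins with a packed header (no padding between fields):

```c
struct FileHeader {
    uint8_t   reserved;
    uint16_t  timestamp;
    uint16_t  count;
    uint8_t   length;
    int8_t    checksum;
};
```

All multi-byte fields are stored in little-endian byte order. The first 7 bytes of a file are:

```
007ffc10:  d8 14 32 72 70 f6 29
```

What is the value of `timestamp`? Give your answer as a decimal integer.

12820

`timestamp` follows `reserved` (1 byte), so it starts at byte offset 1 and occupies 2 bytes.
Bytes at offsets 1..2: 14 32.
Little-endian stores the least-significant byte at the lowest address.
Reassemble most-significant byte first: 32 14 → 0x3214.
0x3214 = 12820.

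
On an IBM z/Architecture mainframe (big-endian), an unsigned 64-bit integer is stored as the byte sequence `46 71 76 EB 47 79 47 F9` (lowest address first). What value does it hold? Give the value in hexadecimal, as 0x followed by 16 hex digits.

Big-endian: lowest address holds the most-significant byte.
The bytes are already most-significant first: 0x467176EB477947F9.

0x467176EB477947F9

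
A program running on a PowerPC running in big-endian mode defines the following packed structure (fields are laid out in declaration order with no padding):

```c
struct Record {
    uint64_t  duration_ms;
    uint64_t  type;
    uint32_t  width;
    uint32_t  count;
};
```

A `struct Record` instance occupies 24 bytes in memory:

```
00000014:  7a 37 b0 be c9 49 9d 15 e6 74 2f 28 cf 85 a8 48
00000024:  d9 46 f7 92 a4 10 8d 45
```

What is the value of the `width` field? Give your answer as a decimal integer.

`width` follows `duration_ms` (8 B), `type` (8 B), so it starts at offset 8 + 8 = 16 and occupies 4 bytes.
Bytes at offsets 16..19: D9 46 F7 92.
Big-endian stores the most-significant byte at the lowest address.
The bytes are already most-significant first: 0xD946F792.
0xD946F792 = 3645306770.

3645306770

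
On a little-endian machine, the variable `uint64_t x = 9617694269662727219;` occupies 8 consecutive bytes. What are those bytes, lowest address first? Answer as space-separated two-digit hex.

33 8C 8E 45 FB E9 78 85

9617694269662727219 in hexadecimal, padded to 64 bits, is 0x8578E9FB458E8C33.
Split into bytes (most-significant first): 85 78 E9 FB 45 8E 8C 33.
In little-endian order the low byte comes first in memory.
So at ascending addresses the bytes are 33 8C 8E 45 FB E9 78 85.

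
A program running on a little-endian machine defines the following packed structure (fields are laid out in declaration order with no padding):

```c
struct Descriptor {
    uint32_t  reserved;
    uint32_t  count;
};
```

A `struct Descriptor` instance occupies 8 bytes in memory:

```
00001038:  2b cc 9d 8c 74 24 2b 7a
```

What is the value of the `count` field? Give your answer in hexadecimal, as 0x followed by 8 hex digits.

0x7A2B2474

`count` follows `reserved` (4 bytes), so it starts at byte offset 4 and occupies 4 bytes.
Bytes at offsets 4..7: 74 24 2B 7A.
Little-endian: lowest address holds the least-significant byte.
Reassemble most-significant byte first: 7A 2B 24 74 → 0x7A2B2474.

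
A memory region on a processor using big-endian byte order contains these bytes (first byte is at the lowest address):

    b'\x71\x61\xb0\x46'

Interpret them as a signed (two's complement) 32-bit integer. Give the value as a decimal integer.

Big-endian: lowest address holds the most-significant byte.
The bytes are already most-significant first: 0x7161B046.
0x7161B046 = 1902227526.

1902227526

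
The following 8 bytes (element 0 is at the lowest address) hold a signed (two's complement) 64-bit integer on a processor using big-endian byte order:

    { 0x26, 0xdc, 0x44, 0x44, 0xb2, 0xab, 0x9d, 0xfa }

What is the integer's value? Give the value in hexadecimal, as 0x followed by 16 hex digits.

0x26DC4444B2AB9DFA

Big-endian stores the most-significant byte at the lowest address.
The bytes are already most-significant first: 0x26DC4444B2AB9DFA.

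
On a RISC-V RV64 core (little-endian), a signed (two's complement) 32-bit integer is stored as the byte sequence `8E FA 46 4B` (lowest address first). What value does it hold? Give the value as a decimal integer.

Little-endian: lowest address holds the least-significant byte.
Reassemble most-significant byte first: 4B 46 FA 8E → 0x4B46FA8E.
0x4B46FA8E = 1262942862.

1262942862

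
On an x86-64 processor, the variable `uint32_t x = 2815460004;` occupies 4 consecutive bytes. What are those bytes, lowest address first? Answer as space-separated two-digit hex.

A4 82 D0 A7

2815460004 in hexadecimal, padded to 32 bits, is 0xA7D082A4.
Split into bytes (most-significant first): A7 D0 82 A4.
Little-endian: lowest address holds the least-significant byte.
So at ascending addresses the bytes are A4 82 D0 A7.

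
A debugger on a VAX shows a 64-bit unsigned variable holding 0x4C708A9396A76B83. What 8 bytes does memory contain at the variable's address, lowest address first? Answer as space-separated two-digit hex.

83 6B A7 96 93 8A 70 4C

Split into bytes (most-significant first): 4C 70 8A 93 96 A7 6B 83.
In little-endian order the low byte comes first in memory.
So at ascending addresses the bytes are 83 6B A7 96 93 8A 70 4C.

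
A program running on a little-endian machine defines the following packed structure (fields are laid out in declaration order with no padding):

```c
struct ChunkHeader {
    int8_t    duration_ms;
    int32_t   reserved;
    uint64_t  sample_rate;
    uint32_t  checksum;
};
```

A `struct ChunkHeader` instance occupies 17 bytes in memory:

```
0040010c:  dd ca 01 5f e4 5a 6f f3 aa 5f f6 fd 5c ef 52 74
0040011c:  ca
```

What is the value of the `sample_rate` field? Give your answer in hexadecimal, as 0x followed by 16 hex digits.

0x5CFDF65FAAF36F5A

`sample_rate` follows `duration_ms` (1 B), `reserved` (4 B), so it starts at offset 1 + 4 = 5 and occupies 8 bytes.
Bytes at offsets 5..12: 5A 6F F3 AA 5F F6 FD 5C.
In little-endian order the low byte comes first in memory.
Reassemble most-significant byte first: 5C FD F6 5F AA F3 6F 5A → 0x5CFDF65FAAF36F5A.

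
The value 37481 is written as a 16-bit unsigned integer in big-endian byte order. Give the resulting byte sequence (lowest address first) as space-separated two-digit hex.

92 69

37481 in hexadecimal, padded to 16 bits, is 0x9269.
Split into bytes (most-significant first): 92 69.
Big-endian: lowest address holds the most-significant byte.
So the memory order matches the most-significant-first order: 92 69.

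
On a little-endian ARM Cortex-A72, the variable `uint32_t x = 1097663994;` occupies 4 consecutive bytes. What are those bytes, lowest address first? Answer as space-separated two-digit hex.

1097663994 in hexadecimal, padded to 32 bits, is 0x416D05FA.
Split into bytes (most-significant first): 41 6D 05 FA.
Little-endian: lowest address holds the least-significant byte.
So at ascending addresses the bytes are FA 05 6D 41.

FA 05 6D 41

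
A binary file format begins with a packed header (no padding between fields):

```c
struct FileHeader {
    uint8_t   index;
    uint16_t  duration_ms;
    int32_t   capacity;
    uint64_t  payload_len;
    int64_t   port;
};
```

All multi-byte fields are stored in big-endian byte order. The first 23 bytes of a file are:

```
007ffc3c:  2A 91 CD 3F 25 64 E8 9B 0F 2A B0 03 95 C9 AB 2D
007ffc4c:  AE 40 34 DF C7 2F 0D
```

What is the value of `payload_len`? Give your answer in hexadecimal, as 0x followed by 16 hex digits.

0x9B0F2AB00395C9AB

`payload_len` follows `index` (1 B), `duration_ms` (2 B), `capacity` (4 B), so it starts at offset 1 + 2 + 4 = 7 and occupies 8 bytes.
Bytes at offsets 7..14: 9B 0F 2A B0 03 95 C9 AB.
Big-endian stores the most-significant byte at the lowest address.
The bytes are already most-significant first: 0x9B0F2AB00395C9AB.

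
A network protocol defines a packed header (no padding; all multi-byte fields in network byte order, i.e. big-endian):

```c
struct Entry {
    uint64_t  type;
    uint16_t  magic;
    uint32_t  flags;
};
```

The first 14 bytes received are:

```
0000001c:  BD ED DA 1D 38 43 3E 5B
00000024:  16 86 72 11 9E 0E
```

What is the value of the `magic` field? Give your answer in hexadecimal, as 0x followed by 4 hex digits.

`magic` follows `type` (8 bytes), so it starts at byte offset 8 and occupies 2 bytes.
Bytes at offsets 8..9: 16 86.
Big-endian: lowest address holds the most-significant byte.
The bytes are already most-significant first: 0x1686.

0x1686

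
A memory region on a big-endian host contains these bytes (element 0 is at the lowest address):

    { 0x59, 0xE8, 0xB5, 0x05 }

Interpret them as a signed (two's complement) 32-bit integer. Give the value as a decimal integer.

1508422917

In big-endian order the high byte comes first in memory.
The bytes are already most-significant first: 0x59E8B505.
0x59E8B505 = 1508422917.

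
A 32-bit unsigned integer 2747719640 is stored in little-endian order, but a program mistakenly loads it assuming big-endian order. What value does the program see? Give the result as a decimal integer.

2747719640 in 32-bit hexadecimal is 0xA3C6DFD8.
Stored little-endian, the bytes at ascending addresses are D8 DF C6 A3.
Read back as big-endian, the last byte is least significant, giving 0xD8DFC6A3.
0xD8DFC6A3 = 3638544035.

3638544035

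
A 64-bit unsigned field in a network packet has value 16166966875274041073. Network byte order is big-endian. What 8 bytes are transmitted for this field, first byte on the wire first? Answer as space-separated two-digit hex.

E0 5C 9A B7 80 37 56 F1

16166966875274041073 in hexadecimal, padded to 64 bits, is 0xE05C9AB7803756F1.
Split into bytes (most-significant first): E0 5C 9A B7 80 37 56 F1.
Big-endian stores the most-significant byte at the lowest address.
So the memory order matches the most-significant-first order: E0 5C 9A B7 80 37 56 F1.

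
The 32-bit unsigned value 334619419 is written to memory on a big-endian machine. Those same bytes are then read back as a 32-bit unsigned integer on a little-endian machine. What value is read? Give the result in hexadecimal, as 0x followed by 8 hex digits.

0x1BE3F113

334619419 in 32-bit hexadecimal is 0x13F1E31B.
Stored big-endian, the bytes at ascending addresses are 13 F1 E3 1B.
Read back as little-endian, the first byte is least significant, giving 0x1BE3F113.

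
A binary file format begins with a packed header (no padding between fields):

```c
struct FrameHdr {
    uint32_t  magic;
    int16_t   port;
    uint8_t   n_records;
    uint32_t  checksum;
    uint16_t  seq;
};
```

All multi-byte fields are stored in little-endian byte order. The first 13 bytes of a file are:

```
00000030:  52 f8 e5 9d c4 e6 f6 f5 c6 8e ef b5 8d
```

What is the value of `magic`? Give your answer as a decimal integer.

2649094226

`magic` is the first field, at byte offset 0, occupying 4 bytes.
Bytes at offsets 0..3: 52 F8 E5 9D.
In little-endian order the low byte comes first in memory.
Reassemble most-significant byte first: 9D E5 F8 52 → 0x9DE5F852.
0x9DE5F852 = 2649094226.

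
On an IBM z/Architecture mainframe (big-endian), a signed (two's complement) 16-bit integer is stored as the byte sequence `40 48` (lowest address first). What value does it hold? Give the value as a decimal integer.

16456

Big-endian: lowest address holds the most-significant byte.
The bytes are already most-significant first: 0x4048.
0x4048 = 16456.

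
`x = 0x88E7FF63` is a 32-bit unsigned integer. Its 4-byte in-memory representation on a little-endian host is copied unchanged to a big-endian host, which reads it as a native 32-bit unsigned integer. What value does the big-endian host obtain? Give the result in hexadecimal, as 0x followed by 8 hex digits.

Stored little-endian, the bytes at ascending addresses are 63 FF E7 88.
Read back as big-endian, the last byte is least significant, giving 0x63FFE788.

0x63FFE788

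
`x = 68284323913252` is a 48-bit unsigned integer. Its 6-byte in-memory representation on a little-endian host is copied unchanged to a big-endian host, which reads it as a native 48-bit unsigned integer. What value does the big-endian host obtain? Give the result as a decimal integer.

68284323913252 in 48-bit hexadecimal is 0x3E1AAEDEDE24.
Stored little-endian, the bytes at ascending addresses are 24 DE DE AE 1A 3E.
Read back as big-endian, the last byte is least significant, giving 0x24DEDEAE1A3E.
0x24DEDEAE1A3E = 40539637291582.

40539637291582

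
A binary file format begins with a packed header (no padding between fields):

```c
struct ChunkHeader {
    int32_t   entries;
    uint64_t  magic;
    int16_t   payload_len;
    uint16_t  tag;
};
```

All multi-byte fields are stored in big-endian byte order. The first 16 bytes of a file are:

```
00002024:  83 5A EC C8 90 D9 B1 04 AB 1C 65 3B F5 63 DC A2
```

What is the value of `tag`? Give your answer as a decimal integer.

`tag` follows `entries` (4 B), `magic` (8 B), `payload_len` (2 B), so it starts at offset 4 + 8 + 2 = 14 and occupies 2 bytes.
Bytes at offsets 14..15: DC A2.
In big-endian order the high byte comes first in memory.
The bytes are already most-significant first: 0xDCA2.
0xDCA2 = 56482.

56482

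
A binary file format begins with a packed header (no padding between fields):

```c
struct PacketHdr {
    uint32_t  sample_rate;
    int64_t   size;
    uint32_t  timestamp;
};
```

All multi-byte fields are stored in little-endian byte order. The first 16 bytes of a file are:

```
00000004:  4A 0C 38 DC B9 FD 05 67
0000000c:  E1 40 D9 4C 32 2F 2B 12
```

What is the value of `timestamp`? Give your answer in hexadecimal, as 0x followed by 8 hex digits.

0x122B2F32

`timestamp` follows `sample_rate` (4 B), `size` (8 B), so it starts at offset 4 + 8 = 12 and occupies 4 bytes.
Bytes at offsets 12..15: 32 2F 2B 12.
In little-endian order the low byte comes first in memory.
Reassemble most-significant byte first: 12 2B 2F 32 → 0x122B2F32.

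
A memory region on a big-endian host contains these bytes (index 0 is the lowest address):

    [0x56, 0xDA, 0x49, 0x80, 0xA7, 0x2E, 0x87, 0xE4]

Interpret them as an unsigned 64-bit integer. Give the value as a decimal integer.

6258395449094211556

Big-endian: lowest address holds the most-significant byte.
The bytes are already most-significant first: 0x56DA4980A72E87E4.
0x56DA4980A72E87E4 = 6258395449094211556.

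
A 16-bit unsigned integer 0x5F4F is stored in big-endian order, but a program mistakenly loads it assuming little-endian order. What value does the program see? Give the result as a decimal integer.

Stored big-endian, the bytes at ascending addresses are 5F 4F.
Read back as little-endian, the first byte is least significant, giving 0x4F5F.
0x4F5F = 20319.

20319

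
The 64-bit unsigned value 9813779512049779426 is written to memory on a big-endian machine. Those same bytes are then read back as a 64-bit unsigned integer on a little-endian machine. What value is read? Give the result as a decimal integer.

16339828519851536776

9813779512049779426 in 64-bit hexadecimal is 0x88318C7877BBC2E2.
Stored big-endian, the bytes at ascending addresses are 88 31 8C 78 77 BB C2 E2.
Read back as little-endian, the first byte is least significant, giving 0xE2C2BB77788C3188.
0xE2C2BB77788C3188 = 16339828519851536776.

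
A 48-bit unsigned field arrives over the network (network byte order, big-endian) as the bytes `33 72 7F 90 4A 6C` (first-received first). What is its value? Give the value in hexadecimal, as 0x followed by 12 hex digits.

Big-endian stores the most-significant byte at the lowest address.
The bytes are already most-significant first: 0x33727F904A6C.

0x33727F904A6C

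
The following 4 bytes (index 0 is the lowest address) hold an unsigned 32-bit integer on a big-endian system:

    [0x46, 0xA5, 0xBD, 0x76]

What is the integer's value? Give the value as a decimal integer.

1185267062

In big-endian order the high byte comes first in memory.
The bytes are already most-significant first: 0x46A5BD76.
0x46A5BD76 = 1185267062.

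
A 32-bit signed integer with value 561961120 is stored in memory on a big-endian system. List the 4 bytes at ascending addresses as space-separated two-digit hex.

561961120 in hexadecimal, padded to 32 bits, is 0x217ED8A0.
Split into bytes (most-significant first): 21 7E D8 A0.
Big-endian stores the most-significant byte at the lowest address.
So the memory order matches the most-significant-first order: 21 7E D8 A0.

21 7E D8 A0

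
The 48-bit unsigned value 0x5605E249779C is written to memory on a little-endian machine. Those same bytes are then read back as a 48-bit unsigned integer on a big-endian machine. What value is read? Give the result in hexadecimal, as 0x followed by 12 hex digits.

0x9C7749E20556

Stored little-endian, the bytes at ascending addresses are 9C 77 49 E2 05 56.
Read back as big-endian, the last byte is least significant, giving 0x9C7749E20556.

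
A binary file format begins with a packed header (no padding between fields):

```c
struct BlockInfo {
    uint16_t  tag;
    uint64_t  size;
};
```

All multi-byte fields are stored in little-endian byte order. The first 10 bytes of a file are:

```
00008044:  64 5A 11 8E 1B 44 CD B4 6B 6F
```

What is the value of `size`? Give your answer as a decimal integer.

8028709554421992977

`size` follows `tag` (2 bytes), so it starts at byte offset 2 and occupies 8 bytes.
Bytes at offsets 2..9: 11 8E 1B 44 CD B4 6B 6F.
Little-endian stores the least-significant byte at the lowest address.
Reassemble most-significant byte first: 6F 6B B4 CD 44 1B 8E 11 → 0x6F6BB4CD441B8E11.
0x6F6BB4CD441B8E11 = 8028709554421992977.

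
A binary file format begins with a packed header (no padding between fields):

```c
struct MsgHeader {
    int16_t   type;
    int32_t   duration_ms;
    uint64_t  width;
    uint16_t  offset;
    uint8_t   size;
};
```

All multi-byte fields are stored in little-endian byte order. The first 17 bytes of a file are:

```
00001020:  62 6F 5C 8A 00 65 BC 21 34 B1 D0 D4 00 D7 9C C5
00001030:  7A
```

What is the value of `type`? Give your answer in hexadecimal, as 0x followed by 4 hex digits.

`type` is the first field, at byte offset 0, occupying 2 bytes.
Bytes at offsets 0..1: 62 6F.
Little-endian: lowest address holds the least-significant byte.
Reassemble most-significant byte first: 6F 62 → 0x6F62.

0x6F62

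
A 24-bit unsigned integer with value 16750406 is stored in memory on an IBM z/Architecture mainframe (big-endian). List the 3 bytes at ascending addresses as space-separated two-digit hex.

FF 97 46

16750406 in hexadecimal, padded to 24 bits, is 0xFF9746.
Split into bytes (most-significant first): FF 97 46.
In big-endian order the high byte comes first in memory.
So the memory order matches the most-significant-first order: FF 97 46.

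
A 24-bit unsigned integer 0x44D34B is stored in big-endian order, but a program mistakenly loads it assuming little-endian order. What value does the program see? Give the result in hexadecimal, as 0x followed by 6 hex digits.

0x4BD344

Stored big-endian, the bytes at ascending addresses are 44 D3 4B.
Read back as little-endian, the first byte is least significant, giving 0x4BD344.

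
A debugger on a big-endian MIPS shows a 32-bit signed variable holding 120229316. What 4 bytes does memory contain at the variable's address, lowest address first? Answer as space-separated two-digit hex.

07 2A 8D C4

120229316 in hexadecimal, padded to 32 bits, is 0x072A8DC4.
Split into bytes (most-significant first): 07 2A 8D C4.
In big-endian order the high byte comes first in memory.
So the memory order matches the most-significant-first order: 07 2A 8D C4.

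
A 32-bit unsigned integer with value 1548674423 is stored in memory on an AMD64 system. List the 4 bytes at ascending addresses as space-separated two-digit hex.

1548674423 in hexadecimal, padded to 32 bits, is 0x5C4EE577.
Split into bytes (most-significant first): 5C 4E E5 77.
Little-endian: lowest address holds the least-significant byte.
So at ascending addresses the bytes are 77 E5 4E 5C.

77 E5 4E 5C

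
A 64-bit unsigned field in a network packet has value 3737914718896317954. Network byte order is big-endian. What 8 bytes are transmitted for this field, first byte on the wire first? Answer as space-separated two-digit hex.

33 DF BD A1 EC 84 E6 02

3737914718896317954 in hexadecimal, padded to 64 bits, is 0x33DFBDA1EC84E602.
Split into bytes (most-significant first): 33 DF BD A1 EC 84 E6 02.
Big-endian stores the most-significant byte at the lowest address.
So the memory order matches the most-significant-first order: 33 DF BD A1 EC 84 E6 02.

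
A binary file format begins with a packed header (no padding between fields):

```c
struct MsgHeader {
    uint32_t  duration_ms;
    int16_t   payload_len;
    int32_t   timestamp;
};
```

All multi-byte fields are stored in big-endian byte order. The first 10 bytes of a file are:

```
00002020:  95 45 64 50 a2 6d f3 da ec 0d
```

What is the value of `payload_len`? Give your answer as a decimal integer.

-23955

`payload_len` follows `duration_ms` (4 bytes), so it starts at byte offset 4 and occupies 2 bytes.
Bytes at offsets 4..5: A2 6D.
In big-endian order the high byte comes first in memory.
The bytes are already most-significant first: 0xA26D.
Top bit is set, so as a signed 16-bit value this is 0xA26D − 2^16 = -23955.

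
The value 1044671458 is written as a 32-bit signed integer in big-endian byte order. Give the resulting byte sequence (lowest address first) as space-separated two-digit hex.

3E 44 6B E2

1044671458 in hexadecimal, padded to 32 bits, is 0x3E446BE2.
Split into bytes (most-significant first): 3E 44 6B E2.
Big-endian stores the most-significant byte at the lowest address.
So the memory order matches the most-significant-first order: 3E 44 6B E2.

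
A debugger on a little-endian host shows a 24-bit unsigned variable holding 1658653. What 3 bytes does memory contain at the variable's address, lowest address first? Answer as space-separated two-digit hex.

1D 4F 19

1658653 in hexadecimal, padded to 24 bits, is 0x194F1D.
Split into bytes (most-significant first): 19 4F 1D.
In little-endian order the low byte comes first in memory.
So at ascending addresses the bytes are 1D 4F 19.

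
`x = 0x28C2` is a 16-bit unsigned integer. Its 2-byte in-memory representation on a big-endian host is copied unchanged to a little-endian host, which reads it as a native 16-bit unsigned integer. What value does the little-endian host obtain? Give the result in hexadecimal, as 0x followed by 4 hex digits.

Stored big-endian, the bytes at ascending addresses are 28 C2.
Read back as little-endian, the first byte is least significant, giving 0xC228.

0xC228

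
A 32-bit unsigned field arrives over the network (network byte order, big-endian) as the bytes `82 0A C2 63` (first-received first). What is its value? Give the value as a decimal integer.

2181743203

Big-endian stores the most-significant byte at the lowest address.
The bytes are already most-significant first: 0x820AC263.
0x820AC263 = 2181743203.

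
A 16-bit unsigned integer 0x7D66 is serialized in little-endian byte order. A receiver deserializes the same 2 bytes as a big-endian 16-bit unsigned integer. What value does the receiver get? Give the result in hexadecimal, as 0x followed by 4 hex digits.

Stored little-endian, the bytes at ascending addresses are 66 7D.
Read back as big-endian, the last byte is least significant, giving 0x667D.

0x667D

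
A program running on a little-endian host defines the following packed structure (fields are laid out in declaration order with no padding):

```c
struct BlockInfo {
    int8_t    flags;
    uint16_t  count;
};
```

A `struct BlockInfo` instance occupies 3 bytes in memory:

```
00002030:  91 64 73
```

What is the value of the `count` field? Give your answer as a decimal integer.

29540

`count` follows `flags` (1 byte), so it starts at byte offset 1 and occupies 2 bytes.
Bytes at offsets 1..2: 64 73.
In little-endian order the low byte comes first in memory.
Reassemble most-significant byte first: 73 64 → 0x7364.
0x7364 = 29540.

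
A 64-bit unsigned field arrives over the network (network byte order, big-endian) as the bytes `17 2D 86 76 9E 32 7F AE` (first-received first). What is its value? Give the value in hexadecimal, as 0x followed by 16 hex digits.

Big-endian stores the most-significant byte at the lowest address.
The bytes are already most-significant first: 0x172D86769E327FAE.

0x172D86769E327FAE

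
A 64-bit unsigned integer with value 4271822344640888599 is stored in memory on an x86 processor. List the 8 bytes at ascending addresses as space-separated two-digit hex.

4271822344640888599 in hexadecimal, padded to 64 bits, is 0x3B488FCA13E57F17.
Split into bytes (most-significant first): 3B 48 8F CA 13 E5 7F 17.
In little-endian order the low byte comes first in memory.
So at ascending addresses the bytes are 17 7F E5 13 CA 8F 48 3B.

17 7F E5 13 CA 8F 48 3B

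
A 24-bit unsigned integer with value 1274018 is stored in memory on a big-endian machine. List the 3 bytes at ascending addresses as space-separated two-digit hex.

13 70 A2

1274018 in hexadecimal, padded to 24 bits, is 0x1370A2.
Split into bytes (most-significant first): 13 70 A2.
Big-endian stores the most-significant byte at the lowest address.
So the memory order matches the most-significant-first order: 13 70 A2.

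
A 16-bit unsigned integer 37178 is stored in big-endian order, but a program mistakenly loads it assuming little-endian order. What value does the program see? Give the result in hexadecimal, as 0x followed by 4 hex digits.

37178 in 16-bit hexadecimal is 0x913A.
Stored big-endian, the bytes at ascending addresses are 91 3A.
Read back as little-endian, the first byte is least significant, giving 0x3A91.

0x3A91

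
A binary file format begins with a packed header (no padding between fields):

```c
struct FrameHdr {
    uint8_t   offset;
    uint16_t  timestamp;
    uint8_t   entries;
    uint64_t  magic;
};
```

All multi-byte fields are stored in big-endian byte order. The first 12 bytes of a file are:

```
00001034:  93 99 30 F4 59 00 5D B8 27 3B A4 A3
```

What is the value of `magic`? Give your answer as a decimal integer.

`magic` follows `offset` (1 B), `timestamp` (2 B), `entries` (1 B), so it starts at offset 1 + 2 + 1 = 4 and occupies 8 bytes.
Bytes at offsets 4..11: 59 00 5D B8 27 3B A4 A3.
Big-endian stores the most-significant byte at the lowest address.
The bytes are already most-significant first: 0x59005DB8273BA4A3.
0x59005DB8273BA4A3 = 6413228914889172131.

6413228914889172131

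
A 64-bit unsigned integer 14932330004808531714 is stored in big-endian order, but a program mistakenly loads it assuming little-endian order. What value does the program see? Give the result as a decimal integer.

216036739130276559

14932330004808531714 in 64-bit hexadecimal is 0xCF3A4B064584FF02.
Stored big-endian, the bytes at ascending addresses are CF 3A 4B 06 45 84 FF 02.
Read back as little-endian, the first byte is least significant, giving 0x02FF8445064B3ACF.
0x02FF8445064B3ACF = 216036739130276559.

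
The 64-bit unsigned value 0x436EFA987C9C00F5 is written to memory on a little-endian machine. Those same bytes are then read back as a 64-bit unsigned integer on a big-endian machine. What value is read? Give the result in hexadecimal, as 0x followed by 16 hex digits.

0xF5009C7C98FA6E43

Stored little-endian, the bytes at ascending addresses are F5 00 9C 7C 98 FA 6E 43.
Read back as big-endian, the last byte is least significant, giving 0xF5009C7C98FA6E43.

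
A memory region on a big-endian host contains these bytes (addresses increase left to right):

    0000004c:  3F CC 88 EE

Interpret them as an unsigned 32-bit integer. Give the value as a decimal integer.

Big-endian stores the most-significant byte at the lowest address.
The bytes are already most-significant first: 0x3FCC88EE.
0x3FCC88EE = 1070369006.

1070369006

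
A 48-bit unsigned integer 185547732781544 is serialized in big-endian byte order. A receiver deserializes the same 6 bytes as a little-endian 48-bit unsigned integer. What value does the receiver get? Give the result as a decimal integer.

255678114611624

185547732781544 in 48-bit hexadecimal is 0xA8C132B389E8.
Stored big-endian, the bytes at ascending addresses are A8 C1 32 B3 89 E8.
Read back as little-endian, the first byte is least significant, giving 0xE889B332C1A8.
0xE889B332C1A8 = 255678114611624.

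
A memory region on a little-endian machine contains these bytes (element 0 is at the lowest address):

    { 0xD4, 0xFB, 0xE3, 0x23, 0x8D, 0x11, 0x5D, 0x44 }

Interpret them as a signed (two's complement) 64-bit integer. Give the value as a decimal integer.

4926112865303395284

Little-endian stores the least-significant byte at the lowest address.
Reassemble most-significant byte first: 44 5D 11 8D 23 E3 FB D4 → 0x445D118D23E3FBD4.
0x445D118D23E3FBD4 = 4926112865303395284.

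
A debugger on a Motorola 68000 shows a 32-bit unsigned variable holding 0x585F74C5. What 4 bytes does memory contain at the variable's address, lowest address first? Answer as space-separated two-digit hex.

58 5F 74 C5

Split into bytes (most-significant first): 58 5F 74 C5.
Big-endian stores the most-significant byte at the lowest address.
So the memory order matches the most-significant-first order: 58 5F 74 C5.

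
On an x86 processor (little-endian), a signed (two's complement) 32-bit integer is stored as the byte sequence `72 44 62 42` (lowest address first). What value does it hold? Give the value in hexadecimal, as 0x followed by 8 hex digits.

Little-endian: lowest address holds the least-significant byte.
Reassemble most-significant byte first: 42 62 44 72 → 0x42624472.

0x42624472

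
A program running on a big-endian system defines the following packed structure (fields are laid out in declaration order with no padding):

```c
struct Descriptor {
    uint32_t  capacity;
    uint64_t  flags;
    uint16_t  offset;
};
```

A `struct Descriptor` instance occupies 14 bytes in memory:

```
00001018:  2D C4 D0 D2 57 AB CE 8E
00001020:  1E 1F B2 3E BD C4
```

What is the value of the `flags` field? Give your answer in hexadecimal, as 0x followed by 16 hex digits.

`flags` follows `capacity` (4 bytes), so it starts at byte offset 4 and occupies 8 bytes.
Bytes at offsets 4..11: 57 AB CE 8E 1E 1F B2 3E.
Big-endian stores the most-significant byte at the lowest address.
The bytes are already most-significant first: 0x57ABCE8E1E1FB23E.

0x57ABCE8E1E1FB23E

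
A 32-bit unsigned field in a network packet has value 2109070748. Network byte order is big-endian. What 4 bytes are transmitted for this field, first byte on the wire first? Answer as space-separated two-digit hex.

7D B5 DD 9C

2109070748 in hexadecimal, padded to 32 bits, is 0x7DB5DD9C.
Split into bytes (most-significant first): 7D B5 DD 9C.
Big-endian: lowest address holds the most-significant byte.
So the memory order matches the most-significant-first order: 7D B5 DD 9C.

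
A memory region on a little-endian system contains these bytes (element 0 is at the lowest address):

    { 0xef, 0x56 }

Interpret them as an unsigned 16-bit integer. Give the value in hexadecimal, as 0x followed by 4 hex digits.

Little-endian stores the least-significant byte at the lowest address.
Reassemble most-significant byte first: 56 EF → 0x56EF.

0x56EF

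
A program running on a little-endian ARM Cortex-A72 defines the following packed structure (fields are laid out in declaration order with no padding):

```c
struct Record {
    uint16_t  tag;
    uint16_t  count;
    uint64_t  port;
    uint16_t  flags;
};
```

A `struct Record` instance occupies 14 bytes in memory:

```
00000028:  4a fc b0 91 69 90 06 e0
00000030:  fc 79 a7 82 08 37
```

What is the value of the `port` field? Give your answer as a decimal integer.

`port` follows `tag` (2 B), `count` (2 B), so it starts at offset 2 + 2 = 4 and occupies 8 bytes.
Bytes at offsets 4..11: 69 90 06 E0 FC 79 A7 82.
Little-endian stores the least-significant byte at the lowest address.
Reassemble most-significant byte first: 82 A7 79 FC E0 06 90 69 → 0x82A779FCE0069069.
0x82A779FCE0069069 = 9414627673038557289.

9414627673038557289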